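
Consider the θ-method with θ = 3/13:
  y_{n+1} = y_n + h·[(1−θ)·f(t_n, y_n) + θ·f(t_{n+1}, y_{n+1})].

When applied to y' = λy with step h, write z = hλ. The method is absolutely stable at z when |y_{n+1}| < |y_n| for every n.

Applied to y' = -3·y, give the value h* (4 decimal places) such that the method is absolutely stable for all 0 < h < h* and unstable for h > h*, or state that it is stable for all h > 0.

On y'=λy, z=hλ:
  y_{n+1} = y_n + z·[10/13·y_n + 3/13·y_{n+1}] ⇒ (1 − 3/13z)y_{n+1} = (1 + 10/13z)y_n
  ⇒ R(z) = (1 + 10/13z)/(1 − 3/13z).

Solve |R(x)|<1 on ℝ⁻.
x=-1.2: |R|=0.0602
R=−1: 1+10/13x = −1+3/13x ⇒ -7/13x=2 ⇒ x=2/(-7/13)=-3.7143
Confirm numerically:
  x=-2.803: |R|=0.70204 <1
  x=-2.463: |R|=0.57041 <1
  x=-2.096: |R|=0.41269 <1
  x=-1.815: |R|=0.27921 <1
  x=-4.185: |R|=1.12894 >1
  x=-4.096: |R|=1.10566 >1
So |R|<1 on (-3.7143, 0).

(-3.7143,0); λ=-3 ⇒ h* = (26/7)/3 = 1.2381.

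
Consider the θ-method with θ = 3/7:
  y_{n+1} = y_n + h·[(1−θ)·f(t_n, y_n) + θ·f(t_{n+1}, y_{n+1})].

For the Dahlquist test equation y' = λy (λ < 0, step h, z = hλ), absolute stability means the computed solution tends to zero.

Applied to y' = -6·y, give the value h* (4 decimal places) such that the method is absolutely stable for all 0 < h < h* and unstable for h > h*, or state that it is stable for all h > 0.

Test eqn y'=λy, z=hλ:
  y_{n+1} = y_n + z·[4/7·y_n + 3/7·y_{n+1}] ⇒ (1 − 3/7z)y_{n+1} = (1 + 4/7z)y_n
  R(z) = (1 + 4/7z)/(1 − 3/7z).

Boundary: |R(x)|=1, x<0.
x=-0.87: |R|=0.3663
R=−1: 1+4/7x = −1+3/7x ⇒ -1/7x=2 ⇒ x=2/(-1/7)=-14.0000
Confirm numerically:
  x=-13.700: |R|=0.99376 <1
  x=-12.470: |R|=0.96555 <1
  x=-11.123: |R|=0.92873 <1
  x=-7.005: |R|=0.75031 <1
  x=-14.520: |R|=1.01028 >1
  x=-14.263: |R|=1.00528 >1
Interval (-14.0000, 0).

(-14.0000,0); λ=-6 ⇒ h* = (14)/6 = 2.3333.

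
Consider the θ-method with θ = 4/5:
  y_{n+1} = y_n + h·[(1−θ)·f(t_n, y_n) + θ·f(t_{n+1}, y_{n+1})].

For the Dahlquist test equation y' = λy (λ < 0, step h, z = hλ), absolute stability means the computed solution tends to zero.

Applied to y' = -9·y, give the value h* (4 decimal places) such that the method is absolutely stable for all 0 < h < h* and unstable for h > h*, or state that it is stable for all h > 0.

Test eqn y'=λy, z=hλ:
  y_{n+1} = y_n + z·[1/5·y_n + 4/5·y_{n+1}] ⇒ (1 − 4/5z)y_{n+1} = (1 + 1/5z)y_n
  so R(z) = (1 + 1/5z)/(1 − 4/5z).

Boundary: |R(x)|=1, x<0.
x=-0.42: |R|=0.6856
x=-2: |R|=0.2308
x=-10: |R|=0.1111
x=-100: |R|=0.2346
θ=4/5≥1/2 ⇒ |1+1/5x|<|1−4/5x| ∀x<0 ⇒ interval (−∞,0).

unbounded; (−∞, 0). Any h>0 works for λ=-9.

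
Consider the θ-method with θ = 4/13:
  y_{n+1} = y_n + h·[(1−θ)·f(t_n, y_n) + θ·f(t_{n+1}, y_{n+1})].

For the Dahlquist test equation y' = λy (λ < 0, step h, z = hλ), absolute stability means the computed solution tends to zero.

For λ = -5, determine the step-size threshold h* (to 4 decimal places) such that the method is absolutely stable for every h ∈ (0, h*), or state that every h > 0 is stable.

(-5.2000,0); λ=-5 ⇒ h* = (26/5)/5 = 1.0400.

Test eqn y'=λy, z=hλ:
  y_{n+1} = y_n + z·[9/13·y_n + 4/13·y_{n+1}] ⇒ (1 − 4/13z)y_{n+1} = (1 + 9/13z)y_n
  ⇒ R(z) = (1 + 9/13z)/(1 − 4/13z).

Solve |R(x)|<1 on ℝ⁻.
x=-0.7: |R|=0.4241
R=−1: 1+9/13x = −1+4/13x ⇒ -5/13x=2 ⇒ x=2/(-5/13)=-5.2000
Confirm numerically:
  x=-5.119: |R|=0.98790 <1
  x=-4.922: |R|=0.95748 <1
  x=-3.892: |R|=0.77107 <1
  x=-2.620: |R|=0.45060 <1
  x=-5.713: |R|=1.07154 >1
  x=-5.420: |R|=1.03172 >1
Stable set (-5.2000, 0).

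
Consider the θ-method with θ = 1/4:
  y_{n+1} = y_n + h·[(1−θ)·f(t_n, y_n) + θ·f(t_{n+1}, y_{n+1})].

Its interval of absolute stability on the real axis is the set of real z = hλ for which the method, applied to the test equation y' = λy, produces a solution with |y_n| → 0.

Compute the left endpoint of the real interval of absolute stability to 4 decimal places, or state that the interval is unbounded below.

Set f=λy, z=hλ:
  y_{n+1} = y_n + z·[3/4·y_n + 1/4·y_{n+1}] ⇒ (1 − 1/4z)y_{n+1} = (1 + 3/4z)y_n
  Hence R(z) = (1 + 3/4z)/(1 − 1/4z).

Boundary: |R(x)|=1, x<0.
x=-1.72: |R|=0.2028
R=−1: 1+3/4x = −1+1/4x ⇒ -1/2x=2 ⇒ x=2/(-1/2)=-4.0000
Confirm numerically:
  x=-3.814: |R|=0.95239 <1
  x=-3.807: |R|=0.95056 <1
  x=-3.766: |R|=0.93974 <1
  x=-3.378: |R|=0.83139 <1
  x=-4.246: |R|=1.05967 >1
  x=-4.028: |R|=1.00698 >1
Interval (-4.0000, 0).

z* = -4.0000.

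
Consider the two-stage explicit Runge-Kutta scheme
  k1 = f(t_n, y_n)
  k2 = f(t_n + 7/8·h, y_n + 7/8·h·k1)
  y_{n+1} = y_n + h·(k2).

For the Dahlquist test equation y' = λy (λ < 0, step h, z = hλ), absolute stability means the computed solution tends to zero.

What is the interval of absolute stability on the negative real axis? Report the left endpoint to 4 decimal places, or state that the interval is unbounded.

Test eqn y'=λy, z=hλ:
  k1=λy_n ⇒ h·k1=z·y_n;  k2=λ(1+7/8z)y_n ⇒ h·k2=z(1+7/8z)y_n
  y_{n+1}/y_n = 1 + z(1+7/8z) = 1 + z + 7/8z²
  R(z) = 1 + z + 7/8z².

Need |R(x)|<1, x<0.
x=-0.41: |R|=0.7371
R=1: x+7/8x²=0 ⇒ x=−8/7=-1.1429; min R=1−1/(4·7/8)=0.7143>−1
Confirm numerically:
  x=-0.968: |R|=0.85190 <1
  x=-0.658: |R|=0.72084 <1
  x=-0.584: |R|=0.71442 <1
  x=-0.469: |R|=0.72347 <1
  x=-1.469: |R|=1.41922 >1
  x=-1.416: |R|=1.33842 >1
  x=-1.199: |R|=1.05890 >1
Stable set (-1.1429, 0).

(-1.1429, 0).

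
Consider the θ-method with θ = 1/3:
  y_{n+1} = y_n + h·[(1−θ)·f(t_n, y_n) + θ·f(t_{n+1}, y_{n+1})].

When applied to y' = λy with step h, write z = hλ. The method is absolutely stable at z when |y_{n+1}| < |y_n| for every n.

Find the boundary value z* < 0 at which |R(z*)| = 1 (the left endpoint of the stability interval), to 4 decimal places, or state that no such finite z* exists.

Set f=λy, z=hλ:
  y_{n+1} = y_n + z·[2/3·y_n + 1/3·y_{n+1}] ⇒ (1 − 1/3z)y_{n+1} = (1 + 2/3z)y_n
  Hence R(z) = (1 + 2/3z)/(1 − 1/3z).

Solve |R(x)|<1 on ℝ⁻.
x=-1.23: |R|=0.1277
R=−1: 1+2/3x = −1+1/3x ⇒ -1/3x=2 ⇒ x=2/(-1/3)=-6.0000
Confirm numerically:
  x=-4.381: |R|=0.78065 <1
  x=-4.028: |R|=0.71941 <1
  x=-3.837: |R|=0.68363 <1
  x=-6.175: |R|=1.01907 >1
  x=-6.048: |R|=1.00531 >1
Interval (-6.0000, 0).

z* = -6.0000.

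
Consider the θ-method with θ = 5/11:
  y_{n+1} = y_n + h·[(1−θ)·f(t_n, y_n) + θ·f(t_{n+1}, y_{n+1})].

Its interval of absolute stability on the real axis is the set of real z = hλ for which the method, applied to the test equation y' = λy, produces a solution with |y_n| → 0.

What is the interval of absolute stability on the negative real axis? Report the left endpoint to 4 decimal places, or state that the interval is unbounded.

z∈(-22.0000,0).

Set f=λy, z=hλ:
  y_{n+1} = y_n + z·[6/11·y_n + 5/11·y_{n+1}] ⇒ (1 − 5/11z)y_{n+1} = (1 + 6/11z)y_n
  ⇒ R(z) = (1 + 6/11z)/(1 − 5/11z).

Solve |R(x)|<1 on ℝ⁻.
x=-0.84: |R|=0.3921
R=−1: 1+6/11x = −1+5/11x ⇒ -1/11x=2 ⇒ x=2/(-1/11)=-22.0000
Confirm numerically:
  x=-21.637: |R|=0.99695 <1
  x=-20.026: |R|=0.98224 <1
  x=-18.252: |R|=0.96335 <1
  x=-15.093: |R|=0.92012 <1
  x=-22.327: |R|=1.00267 >1
  x=-22.193: |R|=1.00158 >1
So |R|<1 on (-22.0000, 0).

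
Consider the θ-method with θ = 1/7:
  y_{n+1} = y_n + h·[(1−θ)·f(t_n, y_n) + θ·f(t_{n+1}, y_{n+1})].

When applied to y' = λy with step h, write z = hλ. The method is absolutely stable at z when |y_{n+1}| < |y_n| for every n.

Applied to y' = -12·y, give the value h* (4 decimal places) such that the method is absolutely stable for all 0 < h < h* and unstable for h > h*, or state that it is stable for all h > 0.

(-2.8000,0); λ=-12 ⇒ h* = (14/5)/12 = 0.2333.

On y'=λy, z=hλ:
  y_{n+1} = y_n + z·[6/7·y_n + 1/7·y_{n+1}] ⇒ (1 − 1/7z)y_{n+1} = (1 + 6/7z)y_n
  R(z) = (1 + 6/7z)/(1 − 1/7z).

Find x<0 with |R(x)|<1.
x=-0.96: |R|=0.1558
R=−1: 1+6/7x = −1+1/7x ⇒ -5/7x=2 ⇒ x=2/(-5/7)=-2.8000
Confirm numerically:
  x=-2.163: |R|=0.65241 <1
  x=-1.371: |R|=0.14646 <1
  x=-1.153: |R|=0.01006 <1
  x=-2.929: |R|=1.06496 >1
  x=-2.839: |R|=1.01982 >1
Interval (-2.8000, 0).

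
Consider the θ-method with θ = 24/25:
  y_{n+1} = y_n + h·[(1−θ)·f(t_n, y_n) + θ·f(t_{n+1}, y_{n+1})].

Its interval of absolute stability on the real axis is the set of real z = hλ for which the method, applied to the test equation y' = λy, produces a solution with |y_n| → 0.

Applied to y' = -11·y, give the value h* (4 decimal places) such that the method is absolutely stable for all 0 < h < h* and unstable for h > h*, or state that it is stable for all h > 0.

interval (−∞, 0). Any h>0 works for λ=-11.

Set f=λy, z=hλ:
  y_{n+1} = y_n + z·[1/25·y_n + 24/25·y_{n+1}] ⇒ (1 − 24/25z)y_{n+1} = (1 + 1/25z)y_n
  so R(z) = (1 + 1/25z)/(1 − 24/25z).

Find x<0 with |R(x)|<1.
x=-1.63: |R|=0.3645
x=-2: |R|=0.3151
x=-10: |R|=0.0566
x=-100: |R|=0.0309
θ=24/25≥1/2 ⇒ |1+1/25x|<|1−24/25x| ∀x<0 ⇒ interval (−∞,0).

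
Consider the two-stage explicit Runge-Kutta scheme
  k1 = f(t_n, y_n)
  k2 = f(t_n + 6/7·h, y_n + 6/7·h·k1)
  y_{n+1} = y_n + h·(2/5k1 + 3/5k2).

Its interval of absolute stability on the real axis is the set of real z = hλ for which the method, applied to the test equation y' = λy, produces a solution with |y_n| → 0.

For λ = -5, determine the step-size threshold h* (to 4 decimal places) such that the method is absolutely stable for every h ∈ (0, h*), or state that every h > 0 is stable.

On y'=λy, z=hλ:
  k1=λy_n ⇒ h·k1=z·y_n;  k2=λ(1+6/7z)y_n ⇒ h·k2=z(1+6/7z)y_n
  y_{n+1}/y_n = 1 + 2/5z + 3/5z(1+6/7z) = 1 + z + 18/35z²
  so R(z) = 1 + z + 18/35z².

Need |R(x)|<1, x<0.
x=-1.58: |R|=0.7039
R=1: x+18/35x²=0 ⇒ x=−35/18=-1.9444; min R=1−1/(4·18/35)=0.5139>−1
Confirm numerically:
  x=-1.446: |R|=0.62933 <1
  x=-1.406: |R|=0.61066 <1
  x=-1.306: |R|=0.57118 <1
  x=-1.214: |R|=0.54395 <1
  x=-2.384: |R|=1.53892 >1
  x=-2.287: |R|=1.40290 >1
Stable set (-1.9444, 0).

(-1.9444,0); λ=-5 ⇒ h* = (35/18)/5 = 0.3889.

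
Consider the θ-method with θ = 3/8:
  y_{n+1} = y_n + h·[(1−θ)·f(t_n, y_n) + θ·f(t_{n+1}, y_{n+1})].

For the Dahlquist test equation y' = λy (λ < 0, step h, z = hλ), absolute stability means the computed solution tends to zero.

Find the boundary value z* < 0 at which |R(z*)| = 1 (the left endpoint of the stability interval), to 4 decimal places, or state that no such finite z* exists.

z* = -8.0000.

Set f=λy, z=hλ:
  y_{n+1} = y_n + z·[5/8·y_n + 3/8·y_{n+1}] ⇒ (1 − 3/8z)y_{n+1} = (1 + 5/8z)y_n
  ⇒ R(z) = (1 + 5/8z)/(1 − 3/8z).

Boundary: |R(x)|=1, x<0.
x=-0.88: |R|=0.3383
R=−1: 1+5/8x = −1+3/8x ⇒ -1/4x=2 ⇒ x=2/(-1/4)=-8.0000
Confirm numerically:
  x=-7.247: |R|=0.94936 <1
  x=-6.071: |R|=0.85282 <1
  x=-3.834: |R|=0.57276 <1
  x=-8.487: |R|=1.02911 >1
  x=-8.328: |R|=1.01989 >1
  x=-8.120: |R|=1.00742 >1
So |R|<1 on (-8.0000, 0).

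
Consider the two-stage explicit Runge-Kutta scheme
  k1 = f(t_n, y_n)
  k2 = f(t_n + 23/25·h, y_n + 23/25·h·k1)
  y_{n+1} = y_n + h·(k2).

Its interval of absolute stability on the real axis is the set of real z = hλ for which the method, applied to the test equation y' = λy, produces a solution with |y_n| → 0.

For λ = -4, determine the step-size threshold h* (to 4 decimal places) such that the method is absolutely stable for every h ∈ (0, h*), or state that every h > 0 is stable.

(-1.0870,0); λ=-4 ⇒ h* = (25/23)/4 = 0.2717.

With y'=λy (z=hλ):
  k1=λy_n ⇒ h·k1=z·y_n;  k2=λ(1+23/25z)y_n ⇒ h·k2=z(1+23/25z)y_n
  y_{n+1}/y_n = 1 + z(1+23/25z) = 1 + z + 23/25z²
  R(z) = 1 + z + 23/25z².

Find x<0 with |R(x)|<1.
x=-1.69: |R|=1.9376
R=1: x+23/25x²=0 ⇒ x=−25/23=-1.0870; min R=1−1/(4·23/25)=0.7283>−1
Confirm numerically:
  x=-1.064: |R|=0.97753 <1
  x=-0.890: |R|=0.83873 <1
  x=-0.803: |R|=0.79022 <1
  x=-0.716: |R|=0.75564 <1
  x=-1.543: |R|=1.64738 >1
  x=-1.478: |R|=1.53173 >1
  x=-1.210: |R|=1.13697 >1
So |R|<1 on (-1.0870, 0).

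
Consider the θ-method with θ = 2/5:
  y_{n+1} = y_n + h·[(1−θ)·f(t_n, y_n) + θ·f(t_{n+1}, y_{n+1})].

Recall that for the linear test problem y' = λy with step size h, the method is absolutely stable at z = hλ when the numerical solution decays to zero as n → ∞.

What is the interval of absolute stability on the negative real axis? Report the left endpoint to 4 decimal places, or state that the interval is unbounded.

Set f=λy, z=hλ:
  y_{n+1} = y_n + z·[3/5·y_n + 2/5·y_{n+1}] ⇒ (1 − 2/5z)y_{n+1} = (1 + 3/5z)y_n
  Hence R(z) = (1 + 3/5z)/(1 − 2/5z).

Boundary: |R(x)|=1, x<0.
x=-0.6: |R|=0.5161
R=−1: 1+3/5x = −1+2/5x ⇒ -1/5x=2 ⇒ x=2/(-1/5)=-10.0000
Confirm numerically:
  x=-6.495: |R|=0.80517 <1
  x=-6.308: |R|=0.79042 <1
  x=-5.472: |R|=0.71601 <1
  x=-4.492: |R|=0.60612 <1
  x=-10.507: |R|=1.01949 >1
  x=-10.392: |R|=1.01520 >1
  x=-10.379: |R|=1.01471 >1
Interval (-10.0000, 0).

(-10.0000, 0).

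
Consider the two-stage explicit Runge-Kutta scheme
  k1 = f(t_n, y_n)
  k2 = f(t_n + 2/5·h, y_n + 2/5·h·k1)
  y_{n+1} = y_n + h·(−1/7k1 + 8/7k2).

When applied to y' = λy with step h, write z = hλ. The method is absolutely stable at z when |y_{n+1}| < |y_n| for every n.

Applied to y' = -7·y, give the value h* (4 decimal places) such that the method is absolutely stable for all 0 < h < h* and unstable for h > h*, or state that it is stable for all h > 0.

Set f=λy, z=hλ:
  k1=λy_n ⇒ h·k1=z·y_n;  k2=λ(1+2/5z)y_n ⇒ h·k2=z(1+2/5z)y_n
  y_{n+1}/y_n = 1 − 1/7z + 8/7z(1+2/5z) = 1 + z + 16/35z²
  ⇒ R(z) = 1 + z + 16/35z².

Solve |R(x)|<1 on ℝ⁻.
x=-0.93: |R|=0.4654
R=1: x+16/35x²=0 ⇒ x=−35/16=-2.1875; min R=1−1/(4·16/35)=0.4531>−1
Confirm numerically:
  x=-1.985: |R|=0.81625 <1
  x=-1.363: |R|=0.48627 <1
  x=-1.236: |R|=0.46238 <1
  x=-1.166: |R|=0.45551 <1
  x=-2.765: |R|=1.72996 >1
  x=-2.322: |R|=1.14277 >1
  x=-2.289: |R|=1.10621 >1
Interval (-2.1875, 0).

(-2.1875,0); λ=-7 ⇒ h* = (35/16)/7 = 0.3125.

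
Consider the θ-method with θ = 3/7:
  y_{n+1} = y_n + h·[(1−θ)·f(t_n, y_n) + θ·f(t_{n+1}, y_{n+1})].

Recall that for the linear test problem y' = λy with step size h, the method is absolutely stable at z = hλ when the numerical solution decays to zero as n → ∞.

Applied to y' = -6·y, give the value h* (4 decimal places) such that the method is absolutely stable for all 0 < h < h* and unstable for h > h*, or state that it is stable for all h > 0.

(-14.0000,0); λ=-6 ⇒ h* = (14)/6 = 2.3333.

On y'=λy, z=hλ:
  y_{n+1} = y_n + z·[4/7·y_n + 3/7·y_{n+1}] ⇒ (1 − 3/7z)y_{n+1} = (1 + 4/7z)y_n
  R(z) = (1 + 4/7z)/(1 − 3/7z).

Solve |R(x)|<1 on ℝ⁻.
x=-1.1: |R|=0.2524
R=−1: 1+4/7x = −1+3/7x ⇒ -1/7x=2 ⇒ x=2/(-1/7)=-14.0000
Confirm numerically:
  x=-12.428: |R|=0.96450 <1
  x=-9.866: |R|=0.88704 <1
  x=-8.948: |R|=0.85073 <1
  x=-14.567: |R|=1.01118 >1
  x=-14.487: |R|=1.00965 >1
Stable set (-14.0000, 0).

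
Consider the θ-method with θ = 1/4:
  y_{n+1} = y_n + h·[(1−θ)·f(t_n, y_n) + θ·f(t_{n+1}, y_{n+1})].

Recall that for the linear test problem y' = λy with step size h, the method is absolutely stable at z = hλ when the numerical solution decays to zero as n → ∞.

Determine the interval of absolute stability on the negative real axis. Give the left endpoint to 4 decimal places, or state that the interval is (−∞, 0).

Test eqn y'=λy, z=hλ:
  y_{n+1} = y_n + z·[3/4·y_n + 1/4·y_{n+1}] ⇒ (1 − 1/4z)y_{n+1} = (1 + 3/4z)y_n
  ⇒ R(z) = (1 + 3/4z)/(1 − 1/4z).

Solve |R(x)|<1 on ℝ⁻.
x=-1.54: |R|=0.1119
R=−1: 1+3/4x = −1+1/4x ⇒ -1/2x=2 ⇒ x=2/(-1/2)=-4.0000
Confirm numerically:
  x=-3.230: |R|=0.78700 <1
  x=-3.166: |R|=0.76723 <1
  x=-3.032: |R|=0.72469 <1
  x=-1.723: |R|=0.20426 <1
  x=-4.290: |R|=1.06996 >1
  x=-4.127: |R|=1.03125 >1
  x=-4.068: |R|=1.01686 >1
Stable set (-4.0000, 0).

(-4.0000, 0).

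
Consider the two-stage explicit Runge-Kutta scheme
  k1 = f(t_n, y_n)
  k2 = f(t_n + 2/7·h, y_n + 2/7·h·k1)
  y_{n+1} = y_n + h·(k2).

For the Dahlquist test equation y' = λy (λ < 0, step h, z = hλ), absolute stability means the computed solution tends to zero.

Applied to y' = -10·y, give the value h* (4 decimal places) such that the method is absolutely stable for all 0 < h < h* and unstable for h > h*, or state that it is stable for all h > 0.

On y'=λy, z=hλ:
  k1=λy_n ⇒ h·k1=z·y_n;  k2=λ(1+2/7z)y_n ⇒ h·k2=z(1+2/7z)y_n
  y_{n+1}/y_n = 1 + z(1+2/7z) = 1 + z + 2/7z²
  ⇒ R(z) = 1 + z + 2/7z².

Boundary: |R(x)|=1, x<0.
x=-1.61: |R|=0.1306
R=1: x+2/7x²=0 ⇒ x=−7/2=-3.5000; min R=1−1/(4·2/7)=0.1250>−1
Confirm numerically:
  x=-3.247: |R|=0.76529 <1
  x=-2.618: |R|=0.34026 <1
  x=-1.728: |R|=0.12514 <1
  x=-4.066: |R|=1.65753 >1
  x=-3.918: |R|=1.46792 >1
  x=-3.670: |R|=1.17826 >1
So |R|<1 on (-3.5000, 0).

(-3.5000,0); λ=-10 ⇒ h* = (7/2)/10 = 0.3500.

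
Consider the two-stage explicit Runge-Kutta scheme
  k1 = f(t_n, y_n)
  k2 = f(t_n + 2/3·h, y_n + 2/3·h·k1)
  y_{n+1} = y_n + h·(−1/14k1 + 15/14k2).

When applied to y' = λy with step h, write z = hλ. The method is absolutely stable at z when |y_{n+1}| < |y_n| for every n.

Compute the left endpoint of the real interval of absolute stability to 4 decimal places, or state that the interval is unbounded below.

z* = -1.4000.

Test eqn y'=λy, z=hλ:
  k1=λy_n ⇒ h·k1=z·y_n;  k2=λ(1+2/3z)y_n ⇒ h·k2=z(1+2/3z)y_n
  y_{n+1}/y_n = 1 − 1/14z + 15/14z(1+2/3z) = 1 + z + 5/7z²
  R(z) = 1 + z + 5/7z².

Solve |R(x)|<1 on ℝ⁻.
x=-0.94: |R|=0.6911
R=1: x+5/7x²=0 ⇒ x=−7/5=-1.4000; min R=1−1/(4·5/7)=0.6500>−1
Confirm numerically:
  x=-1.224: |R|=0.84613 <1
  x=-1.201: |R|=0.82929 <1
  x=-1.171: |R|=0.80846 <1
  x=-0.986: |R|=0.70843 <1
  x=-1.899: |R|=1.67686 >1
  x=-1.872: |R|=1.63113 >1
Interval (-1.4000, 0).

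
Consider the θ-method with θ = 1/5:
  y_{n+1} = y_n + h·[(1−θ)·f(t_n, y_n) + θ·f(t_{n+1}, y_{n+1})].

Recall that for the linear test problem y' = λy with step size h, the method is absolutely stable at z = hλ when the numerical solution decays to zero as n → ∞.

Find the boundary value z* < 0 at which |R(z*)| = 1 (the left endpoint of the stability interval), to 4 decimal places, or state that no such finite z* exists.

Test eqn y'=λy, z=hλ:
  y_{n+1} = y_n + z·[4/5·y_n + 1/5·y_{n+1}] ⇒ (1 − 1/5z)y_{n+1} = (1 + 4/5z)y_n
  R(z) = (1 + 4/5z)/(1 − 1/5z).

Boundary: |R(x)|=1, x<0.
x=-0.84: |R|=0.2808
R=−1: 1+4/5x = −1+1/5x ⇒ -3/5x=2 ⇒ x=2/(-3/5)=-3.3333
Confirm numerically:
  x=-2.836: |R|=0.80960 <1
  x=-1.785: |R|=0.31540 <1
  x=-1.479: |R|=0.14138 <1
  x=-1.415: |R|=0.10288 <1
  x=-3.929: |R|=1.20013 >1
  x=-3.446: |R|=1.04002 >1
Interval (-3.3333, 0).

z* = -3.3333.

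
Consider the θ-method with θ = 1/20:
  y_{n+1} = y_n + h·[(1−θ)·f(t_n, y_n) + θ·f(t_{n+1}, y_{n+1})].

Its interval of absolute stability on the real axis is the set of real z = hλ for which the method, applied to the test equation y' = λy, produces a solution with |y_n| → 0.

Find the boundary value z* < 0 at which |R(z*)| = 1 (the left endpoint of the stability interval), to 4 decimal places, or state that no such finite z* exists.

Test eqn y'=λy, z=hλ:
  y_{n+1} = y_n + z·[19/20·y_n + 1/20·y_{n+1}] ⇒ (1 − 1/20z)y_{n+1} = (1 + 19/20z)y_n
  R(z) = (1 + 19/20z)/(1 − 1/20z).

Solve |R(x)|<1 on ℝ⁻.
x=-1.66: |R|=0.5328
R=−1: 1+19/20x = −1+1/20x ⇒ -9/10x=2 ⇒ x=2/(-9/10)=-2.2222
Confirm numerically:
  x=-2.095: |R|=0.89636 <1
  x=-1.943: |R|=0.77095 <1
  x=-1.678: |R|=0.54811 <1
  x=-2.759: |R|=1.42454 >1
  x=-2.374: |R|=1.12211 >1
  x=-2.248: |R|=1.02086 >1
So |R|<1 on (-2.2222, 0).

left endpoint -2.2222.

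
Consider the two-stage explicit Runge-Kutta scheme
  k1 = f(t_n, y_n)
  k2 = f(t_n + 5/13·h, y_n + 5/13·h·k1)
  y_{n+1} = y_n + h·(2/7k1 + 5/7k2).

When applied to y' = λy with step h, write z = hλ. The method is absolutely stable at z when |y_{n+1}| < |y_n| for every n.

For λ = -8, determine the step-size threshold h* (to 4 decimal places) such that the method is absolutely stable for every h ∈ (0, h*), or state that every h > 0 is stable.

Test eqn y'=λy, z=hλ:
  k1=λy_n ⇒ h·k1=z·y_n;  k2=λ(1+5/13z)y_n ⇒ h·k2=z(1+5/13z)y_n
  y_{n+1}/y_n = 1 + 2/7z + 5/7z(1+5/13z) = 1 + z + 25/91z²
  so R(z) = 1 + z + 25/91z².

Need |R(x)|<1, x<0.
x=-1.16: |R|=0.2097
R=1: x+25/91x²=0 ⇒ x=−91/25=-3.6400; min R=1−1/(4·25/91)=0.0900>−1
Confirm numerically:
  x=-2.927: |R|=0.42666 <1
  x=-2.714: |R|=0.30957 <1
  x=-1.846: |R|=0.09019 <1
  x=-4.082: |R|=1.49567 >1
  x=-3.753: |R|=1.11651 >1
Stable set (-3.6400, 0).

(-3.6400,0); λ=-8 ⇒ h* = (91/25)/8 = 0.4550.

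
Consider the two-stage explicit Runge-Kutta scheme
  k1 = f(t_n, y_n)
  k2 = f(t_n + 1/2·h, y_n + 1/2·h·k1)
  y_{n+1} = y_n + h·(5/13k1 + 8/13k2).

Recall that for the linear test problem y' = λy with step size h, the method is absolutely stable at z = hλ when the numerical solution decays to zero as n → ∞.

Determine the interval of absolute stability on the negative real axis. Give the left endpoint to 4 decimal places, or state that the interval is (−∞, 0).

(-3.2500, 0).

Set f=λy, z=hλ:
  k1=λy_n ⇒ h·k1=z·y_n;  k2=λ(1+1/2z)y_n ⇒ h·k2=z(1+1/2z)y_n
  y_{n+1}/y_n = 1 + 5/13z + 8/13z(1+1/2z) = 1 + z + 4/13z²
  so R(z) = 1 + z + 4/13z².

Boundary: |R(x)|=1, x<0.
x=-1.14: |R|=0.2599
R=1: x+4/13x²=0 ⇒ x=−13/4=-3.2500; min R=1−1/(4·4/13)=0.1875>−1
Confirm numerically:
  x=-3.149: |R|=0.90214 <1
  x=-2.094: |R|=0.25518 <1
  x=-1.622: |R|=0.18750 <1
  x=-1.452: |R|=0.19671 <1
  x=-3.729: |R|=1.54960 >1
  x=-3.456: |R|=1.21906 >1
Interval (-3.2500, 0).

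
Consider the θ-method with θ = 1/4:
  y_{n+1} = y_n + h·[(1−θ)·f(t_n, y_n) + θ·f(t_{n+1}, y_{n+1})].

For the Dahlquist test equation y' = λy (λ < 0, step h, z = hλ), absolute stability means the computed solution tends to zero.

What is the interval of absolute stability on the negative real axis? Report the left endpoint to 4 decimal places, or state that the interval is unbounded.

Test eqn y'=λy, z=hλ:
  y_{n+1} = y_n + z·[3/4·y_n + 1/4·y_{n+1}] ⇒ (1 − 1/4z)y_{n+1} = (1 + 3/4z)y_n
  R(z) = (1 + 3/4z)/(1 − 1/4z).

Solve |R(x)|<1 on ℝ⁻.
x=-1.43: |R|=0.0534
R=−1: 1+3/4x = −1+1/4x ⇒ -1/2x=2 ⇒ x=2/(-1/2)=-4.0000
Confirm numerically:
  x=-3.738: |R|=0.93228 <1
  x=-3.591: |R|=0.89224 <1
  x=-2.494: |R|=0.53619 <1
  x=-2.088: |R|=0.37188 <1
  x=-4.590: |R|=1.13737 >1
  x=-4.438: |R|=1.10382 >1
  x=-4.070: |R|=1.01735 >1
Interval (-4.0000, 0).

(-4.0000, 0).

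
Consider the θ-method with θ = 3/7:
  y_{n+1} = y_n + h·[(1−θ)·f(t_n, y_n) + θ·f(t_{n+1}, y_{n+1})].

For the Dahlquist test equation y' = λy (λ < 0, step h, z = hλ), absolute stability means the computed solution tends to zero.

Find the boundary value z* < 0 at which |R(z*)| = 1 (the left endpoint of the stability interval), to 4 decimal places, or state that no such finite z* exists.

left endpoint -14.0000.

With y'=λy (z=hλ):
  y_{n+1} = y_n + z·[4/7·y_n + 3/7·y_{n+1}] ⇒ (1 − 3/7z)y_{n+1} = (1 + 4/7z)y_n
  Hence R(z) = (1 + 4/7z)/(1 − 3/7z).

Boundary: |R(x)|=1, x<0.
x=-0.53: |R|=0.5681
R=−1: 1+4/7x = −1+3/7x ⇒ -1/7x=2 ⇒ x=2/(-1/7)=-14.0000
Confirm numerically:
  x=-11.193: |R|=0.93083 <1
  x=-10.799: |R|=0.91875 <1
  x=-10.097: |R|=0.89534 <1
  x=-9.965: |R|=0.89064 <1
  x=-14.428: |R|=1.00851 >1
  x=-14.381: |R|=1.00760 >1
  x=-14.291: |R|=1.00583 >1
So |R|<1 on (-14.0000, 0).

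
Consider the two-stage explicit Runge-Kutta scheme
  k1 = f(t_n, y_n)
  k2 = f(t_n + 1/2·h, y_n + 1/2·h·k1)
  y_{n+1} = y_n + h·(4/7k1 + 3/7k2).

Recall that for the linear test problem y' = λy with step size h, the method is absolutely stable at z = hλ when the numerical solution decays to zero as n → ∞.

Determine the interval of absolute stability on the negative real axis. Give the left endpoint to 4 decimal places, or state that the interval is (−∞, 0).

(-4.6667, 0).

With y'=λy (z=hλ):
  k1=λy_n ⇒ h·k1=z·y_n;  k2=λ(1+1/2z)y_n ⇒ h·k2=z(1+1/2z)y_n
  y_{n+1}/y_n = 1 + 4/7z + 3/7z(1+1/2z) = 1 + z + 3/14z²
  ⇒ R(z) = 1 + z + 3/14z².

Need |R(x)|<1, x<0.
x=-0.86: |R|=0.2985
R=1: x+3/14x²=0 ⇒ x=−14/3=-4.6667; min R=1−1/(4·3/14)=-0.1667>−1
Confirm numerically:
  x=-2.217: |R|=0.16377 <1
  x=-2.035: |R|=0.14759 <1
  x=-1.906: |R|=0.12754 <1
  x=-5.142: |R|=1.52375 >1
  x=-4.736: |R|=1.07036 >1
Interval (-4.6667, 0).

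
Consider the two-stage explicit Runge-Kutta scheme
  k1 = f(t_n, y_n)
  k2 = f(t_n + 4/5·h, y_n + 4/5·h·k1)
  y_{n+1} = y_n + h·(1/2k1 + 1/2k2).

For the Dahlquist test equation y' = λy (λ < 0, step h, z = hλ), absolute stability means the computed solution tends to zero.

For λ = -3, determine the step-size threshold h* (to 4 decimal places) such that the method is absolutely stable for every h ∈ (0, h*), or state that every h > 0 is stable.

(-2.5000,0); λ=-3 ⇒ h* = (5/2)/3 = 0.8333.

On y'=λy, z=hλ:
  k1=λy_n ⇒ h·k1=z·y_n;  k2=λ(1+4/5z)y_n ⇒ h·k2=z(1+4/5z)y_n
  y_{n+1}/y_n = 1 + 1/2z + 1/2z(1+4/5z) = 1 + z + 2/5z²
  so R(z) = 1 + z + 2/5z².

Solve |R(x)|<1 on ℝ⁻.
x=-0.4: |R|=0.6640
R=1: x+2/5x²=0 ⇒ x=−5/2=-2.5000; min R=1−1/(4·2/5)=0.3750>−1
Confirm numerically:
  x=-2.437: |R|=0.93859 <1
  x=-1.633: |R|=0.43368 <1
  x=-1.152: |R|=0.37884 <1
  x=-3.097: |R|=1.73956 >1
  x=-2.863: |R|=1.41571 >1
  x=-2.843: |R|=1.39006 >1
Interval (-2.5000, 0).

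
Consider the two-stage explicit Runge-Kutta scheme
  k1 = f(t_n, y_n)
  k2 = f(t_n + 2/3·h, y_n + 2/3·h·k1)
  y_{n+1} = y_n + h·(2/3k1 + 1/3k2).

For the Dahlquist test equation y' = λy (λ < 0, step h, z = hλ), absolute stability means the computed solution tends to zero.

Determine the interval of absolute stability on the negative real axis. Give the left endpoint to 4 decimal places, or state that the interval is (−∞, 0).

z∈(-4.5000,0).

On y'=λy, z=hλ:
  k1=λy_n ⇒ h·k1=z·y_n;  k2=λ(1+2/3z)y_n ⇒ h·k2=z(1+2/3z)y_n
  y_{n+1}/y_n = 1 + 2/3z + 1/3z(1+2/3z) = 1 + z + 2/9z²
  so R(z) = 1 + z + 2/9z².

Solve |R(x)|<1 on ℝ⁻.
x=-0.76: |R|=0.3684
R=1: x+2/9x²=0 ⇒ x=−9/2=-4.5000; min R=1−1/(4·2/9)=-0.1250>−1
Confirm numerically:
  x=-3.977: |R|=0.53778 <1
  x=-2.625: |R|=0.09375 <1
  x=-2.207: |R|=0.12459 <1
  x=-4.815: |R|=1.33705 >1
  x=-4.813: |R|=1.33477 >1
  x=-4.761: |R|=1.27614 >1
Interval (-4.5000, 0).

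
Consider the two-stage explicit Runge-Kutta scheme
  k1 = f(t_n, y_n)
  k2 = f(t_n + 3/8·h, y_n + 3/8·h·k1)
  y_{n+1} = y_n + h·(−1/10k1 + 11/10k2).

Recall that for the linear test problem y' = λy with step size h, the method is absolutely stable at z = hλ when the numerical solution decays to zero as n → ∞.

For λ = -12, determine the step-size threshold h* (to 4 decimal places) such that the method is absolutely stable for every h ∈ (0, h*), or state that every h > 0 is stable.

On y'=λy, z=hλ:
  k1=λy_n ⇒ h·k1=z·y_n;  k2=λ(1+3/8z)y_n ⇒ h·k2=z(1+3/8z)y_n
  y_{n+1}/y_n = 1 − 1/10z + 11/10z(1+3/8z) = 1 + z + 33/80z²
  R(z) = 1 + z + 33/80z².

Need |R(x)|<1, x<0.
x=-1.78: |R|=0.5270
R=1: x+33/80x²=0 ⇒ x=−80/33=-2.4242; min R=1−1/(4·33/80)=0.3939>−1
Confirm numerically:
  x=-1.667: |R|=0.47929 <1
  x=-1.234: |R|=0.39414 <1
  x=-1.181: |R|=0.39434 <1
  x=-1.156: |R|=0.39524 <1
  x=-2.969: |R|=1.66717 >1
  x=-2.855: |R|=1.50730 >1
  x=-2.533: |R|=1.11364 >1
Stable set (-2.4242, 0).

(-2.4242,0); λ=-12 ⇒ h* = (80/33)/12 = 0.2020.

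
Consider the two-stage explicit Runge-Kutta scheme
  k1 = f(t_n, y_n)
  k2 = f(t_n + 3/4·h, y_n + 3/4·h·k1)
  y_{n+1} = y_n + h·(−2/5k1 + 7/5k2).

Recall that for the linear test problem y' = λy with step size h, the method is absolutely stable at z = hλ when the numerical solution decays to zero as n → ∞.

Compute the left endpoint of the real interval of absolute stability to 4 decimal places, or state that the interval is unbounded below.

On y'=λy, z=hλ:
  k1=λy_n ⇒ h·k1=z·y_n;  k2=λ(1+3/4z)y_n ⇒ h·k2=z(1+3/4z)y_n
  y_{n+1}/y_n = 1 − 2/5z + 7/5z(1+3/4z) = 1 + z + 21/20z²
  so R(z) = 1 + z + 21/20z².

Boundary: |R(x)|=1, x<0.
x=-1.15: |R|=1.2386
R=1: x+21/20x²=0 ⇒ x=−20/21=-0.9524; min R=1−1/(4·21/20)=0.7619>−1
Confirm numerically:
  x=-0.751: |R|=0.84120 <1
  x=-0.724: |R|=0.82638 <1
  x=-0.517: |R|=0.76365 <1
  x=-1.426: |R|=1.70915 >1
  x=-1.124: |R|=1.20254 >1
Stable set (-0.9524, 0).

z* = -0.9524.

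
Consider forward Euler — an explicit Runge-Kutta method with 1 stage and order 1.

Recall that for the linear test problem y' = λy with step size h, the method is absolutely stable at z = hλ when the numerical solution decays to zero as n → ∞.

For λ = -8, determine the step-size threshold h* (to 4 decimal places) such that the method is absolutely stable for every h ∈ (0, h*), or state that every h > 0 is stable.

With y'=λy (z=hλ):
  order 1, 1-stage ⇒ R(z)=1+z
  (e.g. R(-0.44)=0.56000, |R|=0.56000)

Need |R(x)|<1, x<0.
x=-0.44: |R|=0.5600
|R(-2.31)|=1.3100 |R(-1.93)|=0.9300 |R(-1.86)|=0.8600
Bisect:
  x_lo=-2.7172 |R|=1.7172  x_hi=-0.2976 |R|=0.7024
  mid=-1.50743 |R|=0.50743 →hi
  mid=-2.11233 |R|=1.11233 →lo
  mid=-1.80988 |R|=0.80988 →hi
  mid=-1.96111 |R|=0.96111 →hi
  mid=-2.03672 |R|=1.03672 →lo
  mid=-1.99892 |R|=0.99892 →hi
  mid=-2.01782 |R|=1.01782 →lo
  mid=-2.00837 |R|=1.00837 →lo
  mid=-2.00364 |R|=1.00364 →lo
  mid=-2.00128 |R|=1.00128 →lo
  ...
  [-2.00010,-1.99995] ⇒ x*=-2.0000
Stable set (-2.0000, 0).

(-2.0000,0); λ=-8 ⇒ h* = 0.2500.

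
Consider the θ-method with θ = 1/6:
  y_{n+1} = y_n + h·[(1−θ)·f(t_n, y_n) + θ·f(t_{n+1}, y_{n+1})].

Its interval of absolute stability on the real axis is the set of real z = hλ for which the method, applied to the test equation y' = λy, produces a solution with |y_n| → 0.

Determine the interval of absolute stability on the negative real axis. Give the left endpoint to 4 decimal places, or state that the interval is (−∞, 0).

z∈(-3.0000,0).

Test eqn y'=λy, z=hλ:
  y_{n+1} = y_n + z·[5/6·y_n + 1/6·y_{n+1}] ⇒ (1 − 1/6z)y_{n+1} = (1 + 5/6z)y_n
  so R(z) = (1 + 5/6z)/(1 − 1/6z).

Boundary: |R(x)|=1, x<0.
x=-1.21: |R|=0.0069
R=−1: 1+5/6x = −1+1/6x ⇒ -2/3x=2 ⇒ x=2/(-2/3)=-3.0000
Confirm numerically:
  x=-2.976: |R|=0.98930 <1
  x=-2.063: |R|=0.53516 <1
  x=-1.622: |R|=0.27683 <1
  x=-1.313: |R|=0.07726 <1
  x=-3.229: |R|=1.09925 >1
  x=-3.196: |R|=1.08525 >1
  x=-3.169: |R|=1.07373 >1
So |R|<1 on (-3.0000, 0).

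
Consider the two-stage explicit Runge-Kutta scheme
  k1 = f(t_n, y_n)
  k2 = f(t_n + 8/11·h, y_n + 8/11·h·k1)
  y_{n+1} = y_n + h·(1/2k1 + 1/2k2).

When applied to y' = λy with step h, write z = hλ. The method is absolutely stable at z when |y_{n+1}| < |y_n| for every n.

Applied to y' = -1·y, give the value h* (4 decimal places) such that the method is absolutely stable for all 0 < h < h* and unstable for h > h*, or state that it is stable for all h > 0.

With y'=λy (z=hλ):
  k1=λy_n ⇒ h·k1=z·y_n;  k2=λ(1+8/11z)y_n ⇒ h·k2=z(1+8/11z)y_n
  y_{n+1}/y_n = 1 + 1/2z + 1/2z(1+8/11z) = 1 + z + 4/11z²
  R(z) = 1 + z + 4/11z².

Need |R(x)|<1, x<0.
x=-0.82: |R|=0.4245
R=1: x+4/11x²=0 ⇒ x=−11/4=-2.7500; min R=1−1/(4·4/11)=0.3125>−1
Confirm numerically:
  x=-2.216: |R|=0.56969 <1
  x=-2.145: |R|=0.52810 <1
  x=-1.273: |R|=0.31628 <1
  x=-3.292: |R|=1.64882 >1
  x=-2.902: |R|=1.16040 >1
  x=-2.775: |R|=1.02523 >1
Interval (-2.7500, 0).

(-2.7500,0); λ=-1 ⇒ h* = (11/4)/1 = 2.7500.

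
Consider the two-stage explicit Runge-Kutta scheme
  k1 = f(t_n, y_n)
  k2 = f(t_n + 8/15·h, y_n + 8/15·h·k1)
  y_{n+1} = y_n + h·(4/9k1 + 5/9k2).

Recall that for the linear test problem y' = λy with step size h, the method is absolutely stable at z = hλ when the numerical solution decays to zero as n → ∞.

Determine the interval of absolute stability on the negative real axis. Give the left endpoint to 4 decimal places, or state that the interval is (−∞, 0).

Set f=λy, z=hλ:
  k1=λy_n ⇒ h·k1=z·y_n;  k2=λ(1+8/15z)y_n ⇒ h·k2=z(1+8/15z)y_n
  y_{n+1}/y_n = 1 + 4/9z + 5/9z(1+8/15z) = 1 + z + 8/27z²
  so R(z) = 1 + z + 8/27z².

Need |R(x)|<1, x<0.
x=-1.75: |R|=0.1574
R=1: x+8/27x²=0 ⇒ x=−27/8=-3.3750; min R=1−1/(4·8/27)=0.1562>−1
Confirm numerically:
  x=-3.311: |R|=0.93721 <1
  x=-2.788: |R|=0.51509 <1
  x=-2.369: |R|=0.29386 <1
  x=-3.786: |R|=1.46105 >1
  x=-3.594: |R|=1.23321 >1
  x=-3.435: |R|=1.06107 >1
So |R|<1 on (-3.3750, 0).

(-3.3750, 0).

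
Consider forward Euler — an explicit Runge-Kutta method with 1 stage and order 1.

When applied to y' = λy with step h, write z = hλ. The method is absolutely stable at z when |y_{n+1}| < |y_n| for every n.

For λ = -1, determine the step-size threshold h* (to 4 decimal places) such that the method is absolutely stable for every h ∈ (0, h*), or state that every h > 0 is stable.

With y'=λy (z=hλ):
  order 1, 1-stage ⇒ R(z)=1+z
  (e.g. R(-1.21)=-0.21000, |R|=0.21000)

Need |R(x)|<1, x<0.
x=-1.21: |R|=0.2100
|R(-1.94)|=0.9400 |R(-1.91)|=0.9100 |R(-0.63)|=0.3700
Bisect:
  x_lo=-2.6306 |R|=1.6306  x_hi=-0.3466 |R|=0.6534
  mid=-1.48864 |R|=0.48864 →hi
  mid=-2.05964 |R|=1.05964 →lo
  mid=-1.77414 |R|=0.77414 →hi
  mid=-1.91689 |R|=0.91689 →hi
  mid=-1.98826 |R|=0.98826 →hi
  mid=-2.02395 |R|=1.02395 →lo
  mid=-2.00611 |R|=1.00611 →lo
  mid=-1.99718 |R|=0.99718 →hi
  ...
  [-2.00011,-1.99997] ⇒ x*=-2.0000
Stable set (-2.0000, 0).

(-2.0000,0); λ=-1 ⇒ h* = 2.0000.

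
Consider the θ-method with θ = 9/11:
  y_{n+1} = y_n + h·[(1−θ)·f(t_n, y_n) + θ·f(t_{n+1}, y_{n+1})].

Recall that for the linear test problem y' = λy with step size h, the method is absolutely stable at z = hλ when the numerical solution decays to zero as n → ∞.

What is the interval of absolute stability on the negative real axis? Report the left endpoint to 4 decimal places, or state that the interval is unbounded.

With y'=λy (z=hλ):
  y_{n+1} = y_n + z·[2/11·y_n + 9/11·y_{n+1}] ⇒ (1 − 9/11z)y_{n+1} = (1 + 2/11z)y_n
  ⇒ R(z) = (1 + 2/11z)/(1 − 9/11z).

Solve |R(x)|<1 on ℝ⁻.
x=-1.68: |R|=0.2925
x=-2: |R|=0.2414
x=-10: |R|=0.0891
x=-100: |R|=0.2075
θ=9/11≥1/2 ⇒ |1+2/11x|<|1−9/11x| ∀x<0 ⇒ interval (−∞,0).

(−∞, 0) — no finite endpoint.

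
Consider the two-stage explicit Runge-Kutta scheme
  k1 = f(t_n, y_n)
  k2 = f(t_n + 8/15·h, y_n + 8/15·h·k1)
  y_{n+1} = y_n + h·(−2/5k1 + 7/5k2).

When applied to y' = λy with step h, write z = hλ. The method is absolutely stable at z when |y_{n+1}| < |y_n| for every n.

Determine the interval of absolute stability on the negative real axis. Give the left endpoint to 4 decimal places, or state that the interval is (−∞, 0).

(-1.3393, 0).

Set f=λy, z=hλ:
  k1=λy_n ⇒ h·k1=z·y_n;  k2=λ(1+8/15z)y_n ⇒ h·k2=z(1+8/15z)y_n
  y_{n+1}/y_n = 1 − 2/5z + 7/5z(1+8/15z) = 1 + z + 56/75z²
  R(z) = 1 + z + 56/75z².

Solve |R(x)|<1 on ℝ⁻.
x=-0.8: |R|=0.6779
R=1: x+56/75x²=0 ⇒ x=−75/56=-1.3393; min R=1−1/(4·56/75)=0.6652>−1
Confirm numerically:
  x=-1.263: |R|=0.92806 <1
  x=-1.246: |R|=0.91321 <1
  x=-0.959: |R|=0.72770 <1
  x=-0.752: |R|=0.67024 <1
  x=-1.798: |R|=1.61583 >1
  x=-1.670: |R|=1.41238 >1
  x=-1.429: |R|=1.09572 >1
So |R|<1 on (-1.3393, 0).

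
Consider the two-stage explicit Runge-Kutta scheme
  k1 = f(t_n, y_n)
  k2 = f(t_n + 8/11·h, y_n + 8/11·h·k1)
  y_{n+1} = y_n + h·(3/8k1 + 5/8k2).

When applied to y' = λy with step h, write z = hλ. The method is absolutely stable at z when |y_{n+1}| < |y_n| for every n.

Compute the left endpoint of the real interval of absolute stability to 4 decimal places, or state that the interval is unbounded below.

With y'=λy (z=hλ):
  k1=λy_n ⇒ h·k1=z·y_n;  k2=λ(1+8/11z)y_n ⇒ h·k2=z(1+8/11z)y_n
  y_{n+1}/y_n = 1 + 3/8z + 5/8z(1+8/11z) = 1 + z + 5/11z²
  R(z) = 1 + z + 5/11z².

Find x<0 with |R(x)|<1.
x=-0.9: |R|=0.4682
R=1: x+5/11x²=0 ⇒ x=−11/5=-2.2000; min R=1−1/(4·5/11)=0.4500>−1
Confirm numerically:
  x=-2.105: |R|=0.90910 <1
  x=-1.673: |R|=0.59924 <1
  x=-1.358: |R|=0.48026 <1
  x=-2.650: |R|=1.54205 >1
  x=-2.578: |R|=1.44295 >1
Interval (-2.2000, 0).

z* = -2.2000.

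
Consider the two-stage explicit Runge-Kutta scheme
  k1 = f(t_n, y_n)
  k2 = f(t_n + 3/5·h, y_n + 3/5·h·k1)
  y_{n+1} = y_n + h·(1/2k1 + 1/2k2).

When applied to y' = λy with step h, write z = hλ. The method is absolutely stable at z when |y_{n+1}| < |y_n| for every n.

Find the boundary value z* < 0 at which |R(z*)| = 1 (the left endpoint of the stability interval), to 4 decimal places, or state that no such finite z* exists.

left endpoint -3.3333.

On y'=λy, z=hλ:
  k1=λy_n ⇒ h·k1=z·y_n;  k2=λ(1+3/5z)y_n ⇒ h·k2=z(1+3/5z)y_n
  y_{n+1}/y_n = 1 + 1/2z + 1/2z(1+3/5z) = 1 + z + 3/10z²
  ⇒ R(z) = 1 + z + 3/10z².

Need |R(x)|<1, x<0.
x=-1.12: |R|=0.2563
R=1: x+3/10x²=0 ⇒ x=−10/3=-3.3333; min R=1−1/(4·3/10)=0.1667>−1
Confirm numerically:
  x=-3.256: |R|=0.92446 <1
  x=-3.027: |R|=0.72182 <1
  x=-3.002: |R|=0.70160 <1
  x=-3.931: |R|=1.70483 >1
  x=-3.591: |R|=1.27758 >1
So |R|<1 on (-3.3333, 0).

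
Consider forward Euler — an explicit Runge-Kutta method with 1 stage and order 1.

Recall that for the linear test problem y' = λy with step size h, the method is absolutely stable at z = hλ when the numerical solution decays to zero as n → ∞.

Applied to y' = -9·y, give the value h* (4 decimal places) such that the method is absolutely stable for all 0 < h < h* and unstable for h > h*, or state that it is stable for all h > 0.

(-2.0000,0); λ=-9 ⇒ h* = 0.2222.

With y'=λy (z=hλ):
  order 1, 1-stage ⇒ R(z)=1+z
  (e.g. R(-0.76)=0.24000, |R|=0.24000)

Find x<0 with |R(x)|<1.
x=-0.76: |R|=0.2400
|R(-1.96)|=0.9600 |R(-1.67)|=0.6700 |R(-0.93)|=0.0700
Bisect:
  x_lo=-2.4012 |R|=1.4012  x_hi=-0.3283 |R|=0.6717
  mid=-1.36475 |R|=0.36475 →hi
  mid=-1.88299 |R|=0.88299 →hi
  mid=-2.14211 |R|=1.14211 →lo
  mid=-2.01255 |R|=1.01255 →lo
  mid=-1.94777 |R|=0.94777 →hi
  mid=-1.98016 |R|=0.98016 →hi
  mid=-1.99635 |R|=0.99635 →hi
  ...
  [-2.00002,-1.99990] ⇒ x*=-2.0000
So |R|<1 on (-2.0000, 0).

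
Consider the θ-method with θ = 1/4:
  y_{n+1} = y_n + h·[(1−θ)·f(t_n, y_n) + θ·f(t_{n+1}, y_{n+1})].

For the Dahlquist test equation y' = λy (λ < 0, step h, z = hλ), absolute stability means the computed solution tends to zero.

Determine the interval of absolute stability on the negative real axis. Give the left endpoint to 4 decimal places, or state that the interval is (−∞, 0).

(-4.0000, 0).

On y'=λy, z=hλ:
  y_{n+1} = y_n + z·[3/4·y_n + 1/4·y_{n+1}] ⇒ (1 − 1/4z)y_{n+1} = (1 + 3/4z)y_n
  so R(z) = (1 + 3/4z)/(1 − 1/4z).

Boundary: |R(x)|=1, x<0.
x=-0.48: |R|=0.5714
R=−1: 1+3/4x = −1+1/4x ⇒ -1/2x=2 ⇒ x=2/(-1/2)=-4.0000
Confirm numerically:
  x=-3.725: |R|=0.92880 <1
  x=-3.314: |R|=0.81241 <1
  x=-2.864: |R|=0.66900 <1
  x=-1.879: |R|=0.27845 <1
  x=-4.548: |R|=1.12822 >1
  x=-4.371: |R|=1.08864 >1
  x=-4.192: |R|=1.04688 >1
Stable set (-4.0000, 0).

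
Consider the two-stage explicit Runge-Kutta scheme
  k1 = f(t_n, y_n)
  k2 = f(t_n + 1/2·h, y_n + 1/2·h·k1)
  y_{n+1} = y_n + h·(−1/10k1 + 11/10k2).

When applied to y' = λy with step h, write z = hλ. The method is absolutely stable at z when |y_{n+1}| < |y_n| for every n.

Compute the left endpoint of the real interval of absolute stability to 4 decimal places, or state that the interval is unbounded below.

Set f=λy, z=hλ:
  k1=λy_n ⇒ h·k1=z·y_n;  k2=λ(1+1/2z)y_n ⇒ h·k2=z(1+1/2z)y_n
  y_{n+1}/y_n = 1 − 1/10z + 11/10z(1+1/2z) = 1 + z + 11/20z²
  R(z) = 1 + z + 11/20z².

Solve |R(x)|<1 on ℝ⁻.
x=-0.89: |R|=0.5457
R=1: x+11/20x²=0 ⇒ x=−20/11=-1.8182; min R=1−1/(4·11/20)=0.5455>−1
Confirm numerically:
  x=-1.333: |R|=0.64429 <1
  x=-1.314: |R|=0.63563 <1
  x=-0.910: |R|=0.54546 <1
  x=-2.095: |R|=1.31896 >1
  x=-1.999: |R|=1.19880 >1
So |R|<1 on (-1.8182, 0).

z* = -1.8182.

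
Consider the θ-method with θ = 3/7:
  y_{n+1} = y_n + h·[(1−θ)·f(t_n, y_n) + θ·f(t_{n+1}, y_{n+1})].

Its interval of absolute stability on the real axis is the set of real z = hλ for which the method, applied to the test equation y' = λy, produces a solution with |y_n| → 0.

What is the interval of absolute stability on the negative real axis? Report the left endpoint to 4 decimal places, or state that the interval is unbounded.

z∈(-14.0000,0).

On y'=λy, z=hλ:
  y_{n+1} = y_n + z·[4/7·y_n + 3/7·y_{n+1}] ⇒ (1 − 3/7z)y_{n+1} = (1 + 4/7z)y_n
  so R(z) = (1 + 4/7z)/(1 − 3/7z).

Need |R(x)|<1, x<0.
x=-1.61: |R|=0.0473
R=−1: 1+4/7x = −1+3/7x ⇒ -1/7x=2 ⇒ x=2/(-1/7)=-14.0000
Confirm numerically:
  x=-11.882: |R|=0.95034 <1
  x=-8.267: |R|=0.81972 <1
  x=-5.804: |R|=0.66426 <1
  x=-14.133: |R|=1.00269 >1
  x=-14.088: |R|=1.00179 >1
Stable set (-14.0000, 0).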